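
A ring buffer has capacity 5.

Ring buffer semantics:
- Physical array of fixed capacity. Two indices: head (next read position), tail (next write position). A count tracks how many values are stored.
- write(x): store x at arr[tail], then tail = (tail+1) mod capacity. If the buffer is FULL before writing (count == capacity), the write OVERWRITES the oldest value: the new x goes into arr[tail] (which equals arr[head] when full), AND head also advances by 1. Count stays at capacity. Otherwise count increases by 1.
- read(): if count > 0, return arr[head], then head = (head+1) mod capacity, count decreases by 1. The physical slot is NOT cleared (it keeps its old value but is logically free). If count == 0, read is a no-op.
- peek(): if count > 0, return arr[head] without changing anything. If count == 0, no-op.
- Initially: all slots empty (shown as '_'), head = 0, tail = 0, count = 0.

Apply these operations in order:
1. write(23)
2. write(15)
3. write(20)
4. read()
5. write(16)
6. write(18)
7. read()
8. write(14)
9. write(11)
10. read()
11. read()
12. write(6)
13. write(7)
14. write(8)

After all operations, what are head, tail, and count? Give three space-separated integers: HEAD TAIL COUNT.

After op 1 (write(23)): arr=[23 _ _ _ _] head=0 tail=1 count=1
After op 2 (write(15)): arr=[23 15 _ _ _] head=0 tail=2 count=2
After op 3 (write(20)): arr=[23 15 20 _ _] head=0 tail=3 count=3
After op 4 (read()): arr=[23 15 20 _ _] head=1 tail=3 count=2
After op 5 (write(16)): arr=[23 15 20 16 _] head=1 tail=4 count=3
After op 6 (write(18)): arr=[23 15 20 16 18] head=1 tail=0 count=4
After op 7 (read()): arr=[23 15 20 16 18] head=2 tail=0 count=3
After op 8 (write(14)): arr=[14 15 20 16 18] head=2 tail=1 count=4
After op 9 (write(11)): arr=[14 11 20 16 18] head=2 tail=2 count=5
After op 10 (read()): arr=[14 11 20 16 18] head=3 tail=2 count=4
After op 11 (read()): arr=[14 11 20 16 18] head=4 tail=2 count=3
After op 12 (write(6)): arr=[14 11 6 16 18] head=4 tail=3 count=4
After op 13 (write(7)): arr=[14 11 6 7 18] head=4 tail=4 count=5
After op 14 (write(8)): arr=[14 11 6 7 8] head=0 tail=0 count=5

Answer: 0 0 5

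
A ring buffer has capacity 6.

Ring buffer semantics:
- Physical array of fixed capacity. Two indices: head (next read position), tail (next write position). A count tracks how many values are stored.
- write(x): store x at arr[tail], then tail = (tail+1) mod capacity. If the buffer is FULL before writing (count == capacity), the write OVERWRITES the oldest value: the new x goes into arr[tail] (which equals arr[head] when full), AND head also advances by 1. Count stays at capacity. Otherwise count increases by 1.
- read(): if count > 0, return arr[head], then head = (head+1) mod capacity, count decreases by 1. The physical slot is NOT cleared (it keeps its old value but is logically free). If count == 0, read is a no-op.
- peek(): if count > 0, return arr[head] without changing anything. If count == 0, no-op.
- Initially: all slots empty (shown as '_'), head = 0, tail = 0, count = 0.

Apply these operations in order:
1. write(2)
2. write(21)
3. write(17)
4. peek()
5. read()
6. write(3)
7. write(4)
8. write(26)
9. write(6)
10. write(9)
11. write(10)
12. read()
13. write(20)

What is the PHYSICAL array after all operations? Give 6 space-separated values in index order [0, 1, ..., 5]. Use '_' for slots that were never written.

Answer: 6 9 10 20 4 26

Derivation:
After op 1 (write(2)): arr=[2 _ _ _ _ _] head=0 tail=1 count=1
After op 2 (write(21)): arr=[2 21 _ _ _ _] head=0 tail=2 count=2
After op 3 (write(17)): arr=[2 21 17 _ _ _] head=0 tail=3 count=3
After op 4 (peek()): arr=[2 21 17 _ _ _] head=0 tail=3 count=3
After op 5 (read()): arr=[2 21 17 _ _ _] head=1 tail=3 count=2
After op 6 (write(3)): arr=[2 21 17 3 _ _] head=1 tail=4 count=3
After op 7 (write(4)): arr=[2 21 17 3 4 _] head=1 tail=5 count=4
After op 8 (write(26)): arr=[2 21 17 3 4 26] head=1 tail=0 count=5
After op 9 (write(6)): arr=[6 21 17 3 4 26] head=1 tail=1 count=6
After op 10 (write(9)): arr=[6 9 17 3 4 26] head=2 tail=2 count=6
After op 11 (write(10)): arr=[6 9 10 3 4 26] head=3 tail=3 count=6
After op 12 (read()): arr=[6 9 10 3 4 26] head=4 tail=3 count=5
After op 13 (write(20)): arr=[6 9 10 20 4 26] head=4 tail=4 count=6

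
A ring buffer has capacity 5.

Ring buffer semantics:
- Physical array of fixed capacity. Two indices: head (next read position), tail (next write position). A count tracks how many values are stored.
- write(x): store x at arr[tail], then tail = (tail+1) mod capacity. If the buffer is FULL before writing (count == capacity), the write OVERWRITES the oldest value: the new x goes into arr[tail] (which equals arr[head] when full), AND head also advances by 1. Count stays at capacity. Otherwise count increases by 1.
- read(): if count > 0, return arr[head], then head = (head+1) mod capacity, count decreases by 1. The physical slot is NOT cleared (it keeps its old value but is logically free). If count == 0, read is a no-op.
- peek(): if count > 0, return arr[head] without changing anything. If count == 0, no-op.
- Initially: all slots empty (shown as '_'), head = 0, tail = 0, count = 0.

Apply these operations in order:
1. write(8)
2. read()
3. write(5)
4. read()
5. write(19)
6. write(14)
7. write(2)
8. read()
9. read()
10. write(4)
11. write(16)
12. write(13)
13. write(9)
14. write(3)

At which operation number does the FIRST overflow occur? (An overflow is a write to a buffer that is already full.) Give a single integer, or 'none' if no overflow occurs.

Answer: 14

Derivation:
After op 1 (write(8)): arr=[8 _ _ _ _] head=0 tail=1 count=1
After op 2 (read()): arr=[8 _ _ _ _] head=1 tail=1 count=0
After op 3 (write(5)): arr=[8 5 _ _ _] head=1 tail=2 count=1
After op 4 (read()): arr=[8 5 _ _ _] head=2 tail=2 count=0
After op 5 (write(19)): arr=[8 5 19 _ _] head=2 tail=3 count=1
After op 6 (write(14)): arr=[8 5 19 14 _] head=2 tail=4 count=2
After op 7 (write(2)): arr=[8 5 19 14 2] head=2 tail=0 count=3
After op 8 (read()): arr=[8 5 19 14 2] head=3 tail=0 count=2
After op 9 (read()): arr=[8 5 19 14 2] head=4 tail=0 count=1
After op 10 (write(4)): arr=[4 5 19 14 2] head=4 tail=1 count=2
After op 11 (write(16)): arr=[4 16 19 14 2] head=4 tail=2 count=3
After op 12 (write(13)): arr=[4 16 13 14 2] head=4 tail=3 count=4
After op 13 (write(9)): arr=[4 16 13 9 2] head=4 tail=4 count=5
After op 14 (write(3)): arr=[4 16 13 9 3] head=0 tail=0 count=5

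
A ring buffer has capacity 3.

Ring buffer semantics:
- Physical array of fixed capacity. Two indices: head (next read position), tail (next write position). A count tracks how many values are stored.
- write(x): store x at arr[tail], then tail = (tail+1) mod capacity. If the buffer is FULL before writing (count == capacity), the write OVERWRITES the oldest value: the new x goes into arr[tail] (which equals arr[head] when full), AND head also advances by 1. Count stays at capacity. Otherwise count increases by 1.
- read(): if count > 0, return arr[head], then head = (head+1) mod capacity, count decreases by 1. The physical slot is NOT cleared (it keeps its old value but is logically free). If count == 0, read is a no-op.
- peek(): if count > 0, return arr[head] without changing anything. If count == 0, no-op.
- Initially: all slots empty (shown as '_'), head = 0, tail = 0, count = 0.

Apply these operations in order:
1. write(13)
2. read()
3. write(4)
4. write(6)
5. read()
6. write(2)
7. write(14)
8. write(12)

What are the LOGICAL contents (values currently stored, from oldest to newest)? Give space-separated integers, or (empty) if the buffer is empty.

After op 1 (write(13)): arr=[13 _ _] head=0 tail=1 count=1
After op 2 (read()): arr=[13 _ _] head=1 tail=1 count=0
After op 3 (write(4)): arr=[13 4 _] head=1 tail=2 count=1
After op 4 (write(6)): arr=[13 4 6] head=1 tail=0 count=2
After op 5 (read()): arr=[13 4 6] head=2 tail=0 count=1
After op 6 (write(2)): arr=[2 4 6] head=2 tail=1 count=2
After op 7 (write(14)): arr=[2 14 6] head=2 tail=2 count=3
After op 8 (write(12)): arr=[2 14 12] head=0 tail=0 count=3

Answer: 2 14 12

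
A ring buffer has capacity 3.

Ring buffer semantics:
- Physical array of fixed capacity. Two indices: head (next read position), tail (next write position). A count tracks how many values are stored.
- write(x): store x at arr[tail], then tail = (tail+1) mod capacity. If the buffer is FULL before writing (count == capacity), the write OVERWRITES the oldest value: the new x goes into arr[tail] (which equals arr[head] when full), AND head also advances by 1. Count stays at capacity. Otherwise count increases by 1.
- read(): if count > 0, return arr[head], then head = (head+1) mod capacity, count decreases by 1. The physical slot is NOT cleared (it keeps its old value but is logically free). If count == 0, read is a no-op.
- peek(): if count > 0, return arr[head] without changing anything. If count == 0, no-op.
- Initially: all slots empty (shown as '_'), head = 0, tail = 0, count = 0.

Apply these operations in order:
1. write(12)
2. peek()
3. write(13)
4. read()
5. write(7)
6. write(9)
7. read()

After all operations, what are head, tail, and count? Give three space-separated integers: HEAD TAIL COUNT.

After op 1 (write(12)): arr=[12 _ _] head=0 tail=1 count=1
After op 2 (peek()): arr=[12 _ _] head=0 tail=1 count=1
After op 3 (write(13)): arr=[12 13 _] head=0 tail=2 count=2
After op 4 (read()): arr=[12 13 _] head=1 tail=2 count=1
After op 5 (write(7)): arr=[12 13 7] head=1 tail=0 count=2
After op 6 (write(9)): arr=[9 13 7] head=1 tail=1 count=3
After op 7 (read()): arr=[9 13 7] head=2 tail=1 count=2

Answer: 2 1 2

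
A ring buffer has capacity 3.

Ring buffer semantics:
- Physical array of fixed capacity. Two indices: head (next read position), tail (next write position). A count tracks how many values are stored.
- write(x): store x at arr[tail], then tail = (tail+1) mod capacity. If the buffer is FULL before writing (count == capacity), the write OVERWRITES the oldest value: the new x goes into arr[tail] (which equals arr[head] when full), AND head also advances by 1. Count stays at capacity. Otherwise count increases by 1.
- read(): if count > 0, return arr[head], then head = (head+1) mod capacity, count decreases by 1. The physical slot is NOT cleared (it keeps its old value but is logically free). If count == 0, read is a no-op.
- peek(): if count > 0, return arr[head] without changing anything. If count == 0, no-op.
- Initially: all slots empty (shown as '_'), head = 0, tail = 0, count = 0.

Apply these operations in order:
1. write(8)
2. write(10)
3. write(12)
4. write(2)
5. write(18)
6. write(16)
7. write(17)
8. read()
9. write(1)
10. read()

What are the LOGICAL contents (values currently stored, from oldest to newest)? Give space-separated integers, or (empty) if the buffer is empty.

Answer: 17 1

Derivation:
After op 1 (write(8)): arr=[8 _ _] head=0 tail=1 count=1
After op 2 (write(10)): arr=[8 10 _] head=0 tail=2 count=2
After op 3 (write(12)): arr=[8 10 12] head=0 tail=0 count=3
After op 4 (write(2)): arr=[2 10 12] head=1 tail=1 count=3
After op 5 (write(18)): arr=[2 18 12] head=2 tail=2 count=3
After op 6 (write(16)): arr=[2 18 16] head=0 tail=0 count=3
After op 7 (write(17)): arr=[17 18 16] head=1 tail=1 count=3
After op 8 (read()): arr=[17 18 16] head=2 tail=1 count=2
After op 9 (write(1)): arr=[17 1 16] head=2 tail=2 count=3
After op 10 (read()): arr=[17 1 16] head=0 tail=2 count=2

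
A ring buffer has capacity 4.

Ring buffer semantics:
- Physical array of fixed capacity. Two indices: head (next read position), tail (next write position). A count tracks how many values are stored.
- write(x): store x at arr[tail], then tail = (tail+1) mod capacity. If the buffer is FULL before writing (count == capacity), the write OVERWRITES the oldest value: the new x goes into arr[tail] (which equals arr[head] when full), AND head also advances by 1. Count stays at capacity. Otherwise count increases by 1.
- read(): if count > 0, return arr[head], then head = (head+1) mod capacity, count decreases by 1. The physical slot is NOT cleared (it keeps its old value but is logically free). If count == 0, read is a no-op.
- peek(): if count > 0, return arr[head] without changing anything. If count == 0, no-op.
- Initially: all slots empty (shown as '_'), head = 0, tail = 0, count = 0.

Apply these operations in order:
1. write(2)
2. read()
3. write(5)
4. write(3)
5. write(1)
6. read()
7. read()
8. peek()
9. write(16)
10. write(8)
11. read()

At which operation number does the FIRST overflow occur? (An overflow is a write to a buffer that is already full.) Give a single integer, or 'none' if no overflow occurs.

Answer: none

Derivation:
After op 1 (write(2)): arr=[2 _ _ _] head=0 tail=1 count=1
After op 2 (read()): arr=[2 _ _ _] head=1 tail=1 count=0
After op 3 (write(5)): arr=[2 5 _ _] head=1 tail=2 count=1
After op 4 (write(3)): arr=[2 5 3 _] head=1 tail=3 count=2
After op 5 (write(1)): arr=[2 5 3 1] head=1 tail=0 count=3
After op 6 (read()): arr=[2 5 3 1] head=2 tail=0 count=2
After op 7 (read()): arr=[2 5 3 1] head=3 tail=0 count=1
After op 8 (peek()): arr=[2 5 3 1] head=3 tail=0 count=1
After op 9 (write(16)): arr=[16 5 3 1] head=3 tail=1 count=2
After op 10 (write(8)): arr=[16 8 3 1] head=3 tail=2 count=3
After op 11 (read()): arr=[16 8 3 1] head=0 tail=2 count=2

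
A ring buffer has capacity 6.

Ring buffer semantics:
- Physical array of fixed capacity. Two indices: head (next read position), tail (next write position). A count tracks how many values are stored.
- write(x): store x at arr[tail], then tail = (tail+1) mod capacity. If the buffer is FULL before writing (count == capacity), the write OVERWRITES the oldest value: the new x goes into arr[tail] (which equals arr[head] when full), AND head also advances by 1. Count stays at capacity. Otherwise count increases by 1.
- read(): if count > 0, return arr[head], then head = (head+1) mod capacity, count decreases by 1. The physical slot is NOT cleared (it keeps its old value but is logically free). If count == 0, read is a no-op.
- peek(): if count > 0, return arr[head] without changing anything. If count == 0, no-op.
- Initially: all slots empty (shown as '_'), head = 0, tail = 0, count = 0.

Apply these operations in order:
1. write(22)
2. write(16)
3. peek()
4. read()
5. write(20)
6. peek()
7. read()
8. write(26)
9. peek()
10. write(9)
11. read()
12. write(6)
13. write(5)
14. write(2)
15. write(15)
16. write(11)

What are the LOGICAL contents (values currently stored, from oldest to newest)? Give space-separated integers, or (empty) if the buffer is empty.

Answer: 9 6 5 2 15 11

Derivation:
After op 1 (write(22)): arr=[22 _ _ _ _ _] head=0 tail=1 count=1
After op 2 (write(16)): arr=[22 16 _ _ _ _] head=0 tail=2 count=2
After op 3 (peek()): arr=[22 16 _ _ _ _] head=0 tail=2 count=2
After op 4 (read()): arr=[22 16 _ _ _ _] head=1 tail=2 count=1
After op 5 (write(20)): arr=[22 16 20 _ _ _] head=1 tail=3 count=2
After op 6 (peek()): arr=[22 16 20 _ _ _] head=1 tail=3 count=2
After op 7 (read()): arr=[22 16 20 _ _ _] head=2 tail=3 count=1
After op 8 (write(26)): arr=[22 16 20 26 _ _] head=2 tail=4 count=2
After op 9 (peek()): arr=[22 16 20 26 _ _] head=2 tail=4 count=2
After op 10 (write(9)): arr=[22 16 20 26 9 _] head=2 tail=5 count=3
After op 11 (read()): arr=[22 16 20 26 9 _] head=3 tail=5 count=2
After op 12 (write(6)): arr=[22 16 20 26 9 6] head=3 tail=0 count=3
After op 13 (write(5)): arr=[5 16 20 26 9 6] head=3 tail=1 count=4
After op 14 (write(2)): arr=[5 2 20 26 9 6] head=3 tail=2 count=5
After op 15 (write(15)): arr=[5 2 15 26 9 6] head=3 tail=3 count=6
After op 16 (write(11)): arr=[5 2 15 11 9 6] head=4 tail=4 count=6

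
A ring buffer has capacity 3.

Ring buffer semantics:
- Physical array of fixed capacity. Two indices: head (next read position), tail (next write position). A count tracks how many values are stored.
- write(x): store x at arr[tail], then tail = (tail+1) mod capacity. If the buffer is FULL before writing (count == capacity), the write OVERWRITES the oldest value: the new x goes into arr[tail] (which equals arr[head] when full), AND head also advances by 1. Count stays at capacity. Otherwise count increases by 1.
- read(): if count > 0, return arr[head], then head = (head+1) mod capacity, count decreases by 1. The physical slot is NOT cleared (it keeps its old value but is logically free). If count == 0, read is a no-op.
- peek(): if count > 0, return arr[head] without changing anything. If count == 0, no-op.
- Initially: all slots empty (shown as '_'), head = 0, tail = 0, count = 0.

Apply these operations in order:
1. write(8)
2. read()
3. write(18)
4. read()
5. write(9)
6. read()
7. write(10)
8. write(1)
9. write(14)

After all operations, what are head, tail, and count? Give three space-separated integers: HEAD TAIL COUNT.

After op 1 (write(8)): arr=[8 _ _] head=0 tail=1 count=1
After op 2 (read()): arr=[8 _ _] head=1 tail=1 count=0
After op 3 (write(18)): arr=[8 18 _] head=1 tail=2 count=1
After op 4 (read()): arr=[8 18 _] head=2 tail=2 count=0
After op 5 (write(9)): arr=[8 18 9] head=2 tail=0 count=1
After op 6 (read()): arr=[8 18 9] head=0 tail=0 count=0
After op 7 (write(10)): arr=[10 18 9] head=0 tail=1 count=1
After op 8 (write(1)): arr=[10 1 9] head=0 tail=2 count=2
After op 9 (write(14)): arr=[10 1 14] head=0 tail=0 count=3

Answer: 0 0 3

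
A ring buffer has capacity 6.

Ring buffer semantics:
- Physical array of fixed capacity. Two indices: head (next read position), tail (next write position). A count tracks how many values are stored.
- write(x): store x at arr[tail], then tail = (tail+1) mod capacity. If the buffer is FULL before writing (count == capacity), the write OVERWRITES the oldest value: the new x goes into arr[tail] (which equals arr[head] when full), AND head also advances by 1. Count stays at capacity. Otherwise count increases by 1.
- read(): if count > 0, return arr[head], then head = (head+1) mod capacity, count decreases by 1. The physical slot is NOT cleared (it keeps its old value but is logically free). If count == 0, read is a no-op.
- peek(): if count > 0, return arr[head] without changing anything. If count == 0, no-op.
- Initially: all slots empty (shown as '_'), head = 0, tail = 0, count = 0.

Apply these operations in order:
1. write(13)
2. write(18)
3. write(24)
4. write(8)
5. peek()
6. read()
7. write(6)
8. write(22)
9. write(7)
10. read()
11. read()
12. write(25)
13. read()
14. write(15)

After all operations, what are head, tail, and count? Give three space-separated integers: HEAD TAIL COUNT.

Answer: 4 3 5

Derivation:
After op 1 (write(13)): arr=[13 _ _ _ _ _] head=0 tail=1 count=1
After op 2 (write(18)): arr=[13 18 _ _ _ _] head=0 tail=2 count=2
After op 3 (write(24)): arr=[13 18 24 _ _ _] head=0 tail=3 count=3
After op 4 (write(8)): arr=[13 18 24 8 _ _] head=0 tail=4 count=4
After op 5 (peek()): arr=[13 18 24 8 _ _] head=0 tail=4 count=4
After op 6 (read()): arr=[13 18 24 8 _ _] head=1 tail=4 count=3
After op 7 (write(6)): arr=[13 18 24 8 6 _] head=1 tail=5 count=4
After op 8 (write(22)): arr=[13 18 24 8 6 22] head=1 tail=0 count=5
After op 9 (write(7)): arr=[7 18 24 8 6 22] head=1 tail=1 count=6
After op 10 (read()): arr=[7 18 24 8 6 22] head=2 tail=1 count=5
After op 11 (read()): arr=[7 18 24 8 6 22] head=3 tail=1 count=4
After op 12 (write(25)): arr=[7 25 24 8 6 22] head=3 tail=2 count=5
After op 13 (read()): arr=[7 25 24 8 6 22] head=4 tail=2 count=4
After op 14 (write(15)): arr=[7 25 15 8 6 22] head=4 tail=3 count=5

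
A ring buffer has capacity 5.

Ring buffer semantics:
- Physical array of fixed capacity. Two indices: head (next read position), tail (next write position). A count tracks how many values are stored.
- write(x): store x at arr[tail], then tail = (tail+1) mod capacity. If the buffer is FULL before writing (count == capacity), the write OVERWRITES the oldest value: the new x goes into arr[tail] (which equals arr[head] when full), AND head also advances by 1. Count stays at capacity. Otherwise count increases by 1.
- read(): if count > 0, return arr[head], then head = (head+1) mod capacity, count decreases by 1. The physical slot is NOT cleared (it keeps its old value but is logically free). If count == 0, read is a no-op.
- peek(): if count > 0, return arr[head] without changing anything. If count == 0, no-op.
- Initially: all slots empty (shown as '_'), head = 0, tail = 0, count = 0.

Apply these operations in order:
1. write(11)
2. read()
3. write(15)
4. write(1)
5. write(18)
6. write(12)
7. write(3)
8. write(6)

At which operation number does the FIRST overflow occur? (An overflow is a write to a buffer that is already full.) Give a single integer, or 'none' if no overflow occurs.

Answer: 8

Derivation:
After op 1 (write(11)): arr=[11 _ _ _ _] head=0 tail=1 count=1
After op 2 (read()): arr=[11 _ _ _ _] head=1 tail=1 count=0
After op 3 (write(15)): arr=[11 15 _ _ _] head=1 tail=2 count=1
After op 4 (write(1)): arr=[11 15 1 _ _] head=1 tail=3 count=2
After op 5 (write(18)): arr=[11 15 1 18 _] head=1 tail=4 count=3
After op 6 (write(12)): arr=[11 15 1 18 12] head=1 tail=0 count=4
After op 7 (write(3)): arr=[3 15 1 18 12] head=1 tail=1 count=5
After op 8 (write(6)): arr=[3 6 1 18 12] head=2 tail=2 count=5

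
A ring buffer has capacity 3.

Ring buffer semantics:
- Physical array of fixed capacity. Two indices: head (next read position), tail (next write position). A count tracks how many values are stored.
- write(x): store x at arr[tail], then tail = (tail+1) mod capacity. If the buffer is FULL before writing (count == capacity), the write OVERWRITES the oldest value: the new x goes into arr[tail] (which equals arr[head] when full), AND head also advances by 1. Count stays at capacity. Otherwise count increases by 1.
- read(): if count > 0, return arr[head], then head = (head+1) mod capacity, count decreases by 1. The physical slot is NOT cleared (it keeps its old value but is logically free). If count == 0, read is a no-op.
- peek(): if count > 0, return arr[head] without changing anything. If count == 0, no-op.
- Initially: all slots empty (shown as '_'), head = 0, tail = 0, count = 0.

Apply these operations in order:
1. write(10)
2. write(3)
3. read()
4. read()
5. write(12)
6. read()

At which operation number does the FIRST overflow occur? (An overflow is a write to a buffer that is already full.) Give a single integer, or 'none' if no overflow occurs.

After op 1 (write(10)): arr=[10 _ _] head=0 tail=1 count=1
After op 2 (write(3)): arr=[10 3 _] head=0 tail=2 count=2
After op 3 (read()): arr=[10 3 _] head=1 tail=2 count=1
After op 4 (read()): arr=[10 3 _] head=2 tail=2 count=0
After op 5 (write(12)): arr=[10 3 12] head=2 tail=0 count=1
After op 6 (read()): arr=[10 3 12] head=0 tail=0 count=0

Answer: none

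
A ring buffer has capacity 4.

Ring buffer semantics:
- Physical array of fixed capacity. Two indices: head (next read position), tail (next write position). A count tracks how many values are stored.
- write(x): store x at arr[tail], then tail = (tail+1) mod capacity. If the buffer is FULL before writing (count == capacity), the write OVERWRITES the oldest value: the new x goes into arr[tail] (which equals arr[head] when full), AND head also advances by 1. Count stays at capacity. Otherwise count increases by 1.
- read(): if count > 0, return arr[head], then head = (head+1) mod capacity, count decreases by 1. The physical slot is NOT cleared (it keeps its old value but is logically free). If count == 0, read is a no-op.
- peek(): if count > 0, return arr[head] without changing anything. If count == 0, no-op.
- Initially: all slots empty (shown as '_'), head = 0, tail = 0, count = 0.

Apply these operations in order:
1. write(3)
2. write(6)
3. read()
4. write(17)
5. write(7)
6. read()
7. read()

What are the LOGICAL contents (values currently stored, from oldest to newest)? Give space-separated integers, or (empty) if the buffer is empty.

After op 1 (write(3)): arr=[3 _ _ _] head=0 tail=1 count=1
After op 2 (write(6)): arr=[3 6 _ _] head=0 tail=2 count=2
After op 3 (read()): arr=[3 6 _ _] head=1 tail=2 count=1
After op 4 (write(17)): arr=[3 6 17 _] head=1 tail=3 count=2
After op 5 (write(7)): arr=[3 6 17 7] head=1 tail=0 count=3
After op 6 (read()): arr=[3 6 17 7] head=2 tail=0 count=2
After op 7 (read()): arr=[3 6 17 7] head=3 tail=0 count=1

Answer: 7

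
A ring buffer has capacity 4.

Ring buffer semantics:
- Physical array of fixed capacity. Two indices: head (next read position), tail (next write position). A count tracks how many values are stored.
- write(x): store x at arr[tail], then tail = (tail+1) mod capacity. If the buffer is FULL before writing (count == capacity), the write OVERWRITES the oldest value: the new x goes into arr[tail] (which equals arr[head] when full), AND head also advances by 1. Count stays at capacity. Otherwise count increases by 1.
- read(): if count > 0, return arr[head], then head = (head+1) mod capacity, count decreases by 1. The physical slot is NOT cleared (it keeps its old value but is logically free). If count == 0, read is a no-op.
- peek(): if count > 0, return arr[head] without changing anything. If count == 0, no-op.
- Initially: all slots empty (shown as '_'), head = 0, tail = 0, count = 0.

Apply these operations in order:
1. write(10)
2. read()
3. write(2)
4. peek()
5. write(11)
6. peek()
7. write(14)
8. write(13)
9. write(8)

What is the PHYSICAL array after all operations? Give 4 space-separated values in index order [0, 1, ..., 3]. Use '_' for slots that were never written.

Answer: 13 8 11 14

Derivation:
After op 1 (write(10)): arr=[10 _ _ _] head=0 tail=1 count=1
After op 2 (read()): arr=[10 _ _ _] head=1 tail=1 count=0
After op 3 (write(2)): arr=[10 2 _ _] head=1 tail=2 count=1
After op 4 (peek()): arr=[10 2 _ _] head=1 tail=2 count=1
After op 5 (write(11)): arr=[10 2 11 _] head=1 tail=3 count=2
After op 6 (peek()): arr=[10 2 11 _] head=1 tail=3 count=2
After op 7 (write(14)): arr=[10 2 11 14] head=1 tail=0 count=3
After op 8 (write(13)): arr=[13 2 11 14] head=1 tail=1 count=4
After op 9 (write(8)): arr=[13 8 11 14] head=2 tail=2 count=4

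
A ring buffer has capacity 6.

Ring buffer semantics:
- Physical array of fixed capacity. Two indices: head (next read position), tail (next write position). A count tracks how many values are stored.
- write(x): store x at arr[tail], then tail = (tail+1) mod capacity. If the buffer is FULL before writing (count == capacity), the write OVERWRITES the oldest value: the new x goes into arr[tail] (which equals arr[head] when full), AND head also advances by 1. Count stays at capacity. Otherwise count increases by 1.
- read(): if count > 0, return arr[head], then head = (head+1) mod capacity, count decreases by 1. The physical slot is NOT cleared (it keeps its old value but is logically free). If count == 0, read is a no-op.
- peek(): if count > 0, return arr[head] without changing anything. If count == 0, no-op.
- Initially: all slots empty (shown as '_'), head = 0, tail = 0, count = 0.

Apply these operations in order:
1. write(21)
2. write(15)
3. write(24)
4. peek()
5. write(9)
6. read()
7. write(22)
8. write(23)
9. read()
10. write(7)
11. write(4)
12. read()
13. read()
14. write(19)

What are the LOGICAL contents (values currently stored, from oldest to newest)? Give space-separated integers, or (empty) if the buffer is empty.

Answer: 22 23 7 4 19

Derivation:
After op 1 (write(21)): arr=[21 _ _ _ _ _] head=0 tail=1 count=1
After op 2 (write(15)): arr=[21 15 _ _ _ _] head=0 tail=2 count=2
After op 3 (write(24)): arr=[21 15 24 _ _ _] head=0 tail=3 count=3
After op 4 (peek()): arr=[21 15 24 _ _ _] head=0 tail=3 count=3
After op 5 (write(9)): arr=[21 15 24 9 _ _] head=0 tail=4 count=4
After op 6 (read()): arr=[21 15 24 9 _ _] head=1 tail=4 count=3
After op 7 (write(22)): arr=[21 15 24 9 22 _] head=1 tail=5 count=4
After op 8 (write(23)): arr=[21 15 24 9 22 23] head=1 tail=0 count=5
After op 9 (read()): arr=[21 15 24 9 22 23] head=2 tail=0 count=4
After op 10 (write(7)): arr=[7 15 24 9 22 23] head=2 tail=1 count=5
After op 11 (write(4)): arr=[7 4 24 9 22 23] head=2 tail=2 count=6
After op 12 (read()): arr=[7 4 24 9 22 23] head=3 tail=2 count=5
After op 13 (read()): arr=[7 4 24 9 22 23] head=4 tail=2 count=4
After op 14 (write(19)): arr=[7 4 19 9 22 23] head=4 tail=3 count=5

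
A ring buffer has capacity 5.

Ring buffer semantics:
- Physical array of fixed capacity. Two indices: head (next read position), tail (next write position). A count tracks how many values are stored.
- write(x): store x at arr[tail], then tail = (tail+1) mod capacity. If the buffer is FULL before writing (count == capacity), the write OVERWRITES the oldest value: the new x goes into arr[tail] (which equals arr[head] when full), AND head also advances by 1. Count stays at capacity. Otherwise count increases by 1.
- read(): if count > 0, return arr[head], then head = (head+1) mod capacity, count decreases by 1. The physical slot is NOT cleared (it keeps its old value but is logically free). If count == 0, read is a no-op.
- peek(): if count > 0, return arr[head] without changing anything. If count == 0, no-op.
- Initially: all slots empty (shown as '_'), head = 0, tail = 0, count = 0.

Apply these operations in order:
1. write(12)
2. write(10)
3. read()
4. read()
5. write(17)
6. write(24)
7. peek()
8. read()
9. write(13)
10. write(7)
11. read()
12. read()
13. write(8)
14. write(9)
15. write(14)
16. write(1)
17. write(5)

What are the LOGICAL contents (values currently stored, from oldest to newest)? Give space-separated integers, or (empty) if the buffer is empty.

After op 1 (write(12)): arr=[12 _ _ _ _] head=0 tail=1 count=1
After op 2 (write(10)): arr=[12 10 _ _ _] head=0 tail=2 count=2
After op 3 (read()): arr=[12 10 _ _ _] head=1 tail=2 count=1
After op 4 (read()): arr=[12 10 _ _ _] head=2 tail=2 count=0
After op 5 (write(17)): arr=[12 10 17 _ _] head=2 tail=3 count=1
After op 6 (write(24)): arr=[12 10 17 24 _] head=2 tail=4 count=2
After op 7 (peek()): arr=[12 10 17 24 _] head=2 tail=4 count=2
After op 8 (read()): arr=[12 10 17 24 _] head=3 tail=4 count=1
After op 9 (write(13)): arr=[12 10 17 24 13] head=3 tail=0 count=2
After op 10 (write(7)): arr=[7 10 17 24 13] head=3 tail=1 count=3
After op 11 (read()): arr=[7 10 17 24 13] head=4 tail=1 count=2
After op 12 (read()): arr=[7 10 17 24 13] head=0 tail=1 count=1
After op 13 (write(8)): arr=[7 8 17 24 13] head=0 tail=2 count=2
After op 14 (write(9)): arr=[7 8 9 24 13] head=0 tail=3 count=3
After op 15 (write(14)): arr=[7 8 9 14 13] head=0 tail=4 count=4
After op 16 (write(1)): arr=[7 8 9 14 1] head=0 tail=0 count=5
After op 17 (write(5)): arr=[5 8 9 14 1] head=1 tail=1 count=5

Answer: 8 9 14 1 5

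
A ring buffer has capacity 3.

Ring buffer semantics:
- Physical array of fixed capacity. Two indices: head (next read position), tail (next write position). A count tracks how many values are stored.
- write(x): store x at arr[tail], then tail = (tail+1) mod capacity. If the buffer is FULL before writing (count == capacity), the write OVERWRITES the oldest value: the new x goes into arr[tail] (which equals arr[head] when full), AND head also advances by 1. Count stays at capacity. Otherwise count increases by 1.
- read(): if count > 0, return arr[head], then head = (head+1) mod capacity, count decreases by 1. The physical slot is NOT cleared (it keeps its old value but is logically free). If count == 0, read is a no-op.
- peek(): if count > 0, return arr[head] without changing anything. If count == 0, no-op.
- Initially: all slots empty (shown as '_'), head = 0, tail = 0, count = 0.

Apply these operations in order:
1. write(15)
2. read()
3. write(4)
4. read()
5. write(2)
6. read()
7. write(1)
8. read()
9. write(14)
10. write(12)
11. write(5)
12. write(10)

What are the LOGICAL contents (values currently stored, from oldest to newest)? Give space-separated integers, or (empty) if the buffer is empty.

Answer: 12 5 10

Derivation:
After op 1 (write(15)): arr=[15 _ _] head=0 tail=1 count=1
After op 2 (read()): arr=[15 _ _] head=1 tail=1 count=0
After op 3 (write(4)): arr=[15 4 _] head=1 tail=2 count=1
After op 4 (read()): arr=[15 4 _] head=2 tail=2 count=0
After op 5 (write(2)): arr=[15 4 2] head=2 tail=0 count=1
After op 6 (read()): arr=[15 4 2] head=0 tail=0 count=0
After op 7 (write(1)): arr=[1 4 2] head=0 tail=1 count=1
After op 8 (read()): arr=[1 4 2] head=1 tail=1 count=0
After op 9 (write(14)): arr=[1 14 2] head=1 tail=2 count=1
After op 10 (write(12)): arr=[1 14 12] head=1 tail=0 count=2
After op 11 (write(5)): arr=[5 14 12] head=1 tail=1 count=3
After op 12 (write(10)): arr=[5 10 12] head=2 tail=2 count=3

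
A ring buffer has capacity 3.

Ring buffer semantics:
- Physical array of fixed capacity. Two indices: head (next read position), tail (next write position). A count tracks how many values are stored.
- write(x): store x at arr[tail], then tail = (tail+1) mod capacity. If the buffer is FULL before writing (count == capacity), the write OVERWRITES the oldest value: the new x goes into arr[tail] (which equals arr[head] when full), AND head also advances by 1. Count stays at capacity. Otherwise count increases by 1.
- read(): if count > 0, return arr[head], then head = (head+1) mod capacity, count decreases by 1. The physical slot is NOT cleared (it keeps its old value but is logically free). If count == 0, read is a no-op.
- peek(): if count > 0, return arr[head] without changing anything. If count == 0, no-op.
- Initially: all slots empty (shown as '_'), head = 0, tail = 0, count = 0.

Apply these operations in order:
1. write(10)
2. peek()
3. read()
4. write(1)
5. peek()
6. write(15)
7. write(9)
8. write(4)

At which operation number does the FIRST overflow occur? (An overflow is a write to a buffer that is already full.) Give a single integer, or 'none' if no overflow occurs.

Answer: 8

Derivation:
After op 1 (write(10)): arr=[10 _ _] head=0 tail=1 count=1
After op 2 (peek()): arr=[10 _ _] head=0 tail=1 count=1
After op 3 (read()): arr=[10 _ _] head=1 tail=1 count=0
After op 4 (write(1)): arr=[10 1 _] head=1 tail=2 count=1
After op 5 (peek()): arr=[10 1 _] head=1 tail=2 count=1
After op 6 (write(15)): arr=[10 1 15] head=1 tail=0 count=2
After op 7 (write(9)): arr=[9 1 15] head=1 tail=1 count=3
After op 8 (write(4)): arr=[9 4 15] head=2 tail=2 count=3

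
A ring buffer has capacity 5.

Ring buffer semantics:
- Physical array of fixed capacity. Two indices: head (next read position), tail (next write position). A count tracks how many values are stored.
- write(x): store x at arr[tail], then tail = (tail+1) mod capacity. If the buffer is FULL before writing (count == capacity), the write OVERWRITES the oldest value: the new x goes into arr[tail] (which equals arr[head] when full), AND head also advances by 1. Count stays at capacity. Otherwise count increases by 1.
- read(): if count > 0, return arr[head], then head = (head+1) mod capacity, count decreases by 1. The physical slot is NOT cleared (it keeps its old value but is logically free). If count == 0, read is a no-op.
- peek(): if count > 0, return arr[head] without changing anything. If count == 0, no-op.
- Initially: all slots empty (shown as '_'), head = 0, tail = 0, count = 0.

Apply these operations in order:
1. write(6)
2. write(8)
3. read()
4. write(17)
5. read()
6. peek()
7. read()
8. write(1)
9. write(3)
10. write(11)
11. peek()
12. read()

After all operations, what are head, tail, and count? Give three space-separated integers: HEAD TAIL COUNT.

After op 1 (write(6)): arr=[6 _ _ _ _] head=0 tail=1 count=1
After op 2 (write(8)): arr=[6 8 _ _ _] head=0 tail=2 count=2
After op 3 (read()): arr=[6 8 _ _ _] head=1 tail=2 count=1
After op 4 (write(17)): arr=[6 8 17 _ _] head=1 tail=3 count=2
After op 5 (read()): arr=[6 8 17 _ _] head=2 tail=3 count=1
After op 6 (peek()): arr=[6 8 17 _ _] head=2 tail=3 count=1
After op 7 (read()): arr=[6 8 17 _ _] head=3 tail=3 count=0
After op 8 (write(1)): arr=[6 8 17 1 _] head=3 tail=4 count=1
After op 9 (write(3)): arr=[6 8 17 1 3] head=3 tail=0 count=2
After op 10 (write(11)): arr=[11 8 17 1 3] head=3 tail=1 count=3
After op 11 (peek()): arr=[11 8 17 1 3] head=3 tail=1 count=3
After op 12 (read()): arr=[11 8 17 1 3] head=4 tail=1 count=2

Answer: 4 1 2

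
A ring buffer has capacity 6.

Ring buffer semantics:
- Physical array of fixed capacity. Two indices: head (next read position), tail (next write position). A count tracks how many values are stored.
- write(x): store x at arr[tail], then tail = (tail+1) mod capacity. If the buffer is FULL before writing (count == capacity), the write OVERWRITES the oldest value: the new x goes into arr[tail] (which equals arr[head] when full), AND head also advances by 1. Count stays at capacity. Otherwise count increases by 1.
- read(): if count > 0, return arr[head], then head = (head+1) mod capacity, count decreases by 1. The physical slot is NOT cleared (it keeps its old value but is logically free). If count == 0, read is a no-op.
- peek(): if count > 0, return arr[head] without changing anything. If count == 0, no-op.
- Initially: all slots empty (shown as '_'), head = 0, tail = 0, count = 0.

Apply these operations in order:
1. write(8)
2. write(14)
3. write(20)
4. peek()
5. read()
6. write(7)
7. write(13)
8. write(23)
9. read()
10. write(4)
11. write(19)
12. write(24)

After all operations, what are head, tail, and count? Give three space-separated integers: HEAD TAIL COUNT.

Answer: 3 3 6

Derivation:
After op 1 (write(8)): arr=[8 _ _ _ _ _] head=0 tail=1 count=1
After op 2 (write(14)): arr=[8 14 _ _ _ _] head=0 tail=2 count=2
After op 3 (write(20)): arr=[8 14 20 _ _ _] head=0 tail=3 count=3
After op 4 (peek()): arr=[8 14 20 _ _ _] head=0 tail=3 count=3
After op 5 (read()): arr=[8 14 20 _ _ _] head=1 tail=3 count=2
After op 6 (write(7)): arr=[8 14 20 7 _ _] head=1 tail=4 count=3
After op 7 (write(13)): arr=[8 14 20 7 13 _] head=1 tail=5 count=4
After op 8 (write(23)): arr=[8 14 20 7 13 23] head=1 tail=0 count=5
After op 9 (read()): arr=[8 14 20 7 13 23] head=2 tail=0 count=4
After op 10 (write(4)): arr=[4 14 20 7 13 23] head=2 tail=1 count=5
After op 11 (write(19)): arr=[4 19 20 7 13 23] head=2 tail=2 count=6
After op 12 (write(24)): arr=[4 19 24 7 13 23] head=3 tail=3 count=6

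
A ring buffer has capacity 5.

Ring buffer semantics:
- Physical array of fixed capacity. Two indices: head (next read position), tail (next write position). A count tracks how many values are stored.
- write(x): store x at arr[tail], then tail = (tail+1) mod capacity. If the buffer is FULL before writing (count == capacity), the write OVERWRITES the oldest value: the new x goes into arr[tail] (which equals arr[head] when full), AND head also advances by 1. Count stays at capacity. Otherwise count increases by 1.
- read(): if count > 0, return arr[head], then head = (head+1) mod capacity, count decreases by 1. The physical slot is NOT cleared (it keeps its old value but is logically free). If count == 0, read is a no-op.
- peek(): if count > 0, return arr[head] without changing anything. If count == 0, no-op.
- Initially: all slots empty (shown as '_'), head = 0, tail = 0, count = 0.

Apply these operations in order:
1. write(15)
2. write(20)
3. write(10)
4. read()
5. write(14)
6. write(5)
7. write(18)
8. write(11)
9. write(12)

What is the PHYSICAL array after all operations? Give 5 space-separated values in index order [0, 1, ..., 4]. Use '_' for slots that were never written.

Answer: 18 11 12 14 5

Derivation:
After op 1 (write(15)): arr=[15 _ _ _ _] head=0 tail=1 count=1
After op 2 (write(20)): arr=[15 20 _ _ _] head=0 tail=2 count=2
After op 3 (write(10)): arr=[15 20 10 _ _] head=0 tail=3 count=3
After op 4 (read()): arr=[15 20 10 _ _] head=1 tail=3 count=2
After op 5 (write(14)): arr=[15 20 10 14 _] head=1 tail=4 count=3
After op 6 (write(5)): arr=[15 20 10 14 5] head=1 tail=0 count=4
After op 7 (write(18)): arr=[18 20 10 14 5] head=1 tail=1 count=5
After op 8 (write(11)): arr=[18 11 10 14 5] head=2 tail=2 count=5
After op 9 (write(12)): arr=[18 11 12 14 5] head=3 tail=3 count=5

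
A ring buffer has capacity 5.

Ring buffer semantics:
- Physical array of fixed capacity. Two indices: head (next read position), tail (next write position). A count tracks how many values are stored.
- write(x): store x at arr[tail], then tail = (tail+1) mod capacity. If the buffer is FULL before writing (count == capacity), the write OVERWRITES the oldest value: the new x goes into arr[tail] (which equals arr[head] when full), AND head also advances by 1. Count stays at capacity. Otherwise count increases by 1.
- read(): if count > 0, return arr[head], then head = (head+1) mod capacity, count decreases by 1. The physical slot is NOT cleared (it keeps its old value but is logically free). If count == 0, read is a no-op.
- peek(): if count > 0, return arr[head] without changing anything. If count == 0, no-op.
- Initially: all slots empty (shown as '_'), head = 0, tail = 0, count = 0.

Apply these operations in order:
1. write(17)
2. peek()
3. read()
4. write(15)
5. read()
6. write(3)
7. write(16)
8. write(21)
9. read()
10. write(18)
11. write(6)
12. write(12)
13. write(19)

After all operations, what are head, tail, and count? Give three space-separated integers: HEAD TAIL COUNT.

After op 1 (write(17)): arr=[17 _ _ _ _] head=0 tail=1 count=1
After op 2 (peek()): arr=[17 _ _ _ _] head=0 tail=1 count=1
After op 3 (read()): arr=[17 _ _ _ _] head=1 tail=1 count=0
After op 4 (write(15)): arr=[17 15 _ _ _] head=1 tail=2 count=1
After op 5 (read()): arr=[17 15 _ _ _] head=2 tail=2 count=0
After op 6 (write(3)): arr=[17 15 3 _ _] head=2 tail=3 count=1
After op 7 (write(16)): arr=[17 15 3 16 _] head=2 tail=4 count=2
After op 8 (write(21)): arr=[17 15 3 16 21] head=2 tail=0 count=3
After op 9 (read()): arr=[17 15 3 16 21] head=3 tail=0 count=2
After op 10 (write(18)): arr=[18 15 3 16 21] head=3 tail=1 count=3
After op 11 (write(6)): arr=[18 6 3 16 21] head=3 tail=2 count=4
After op 12 (write(12)): arr=[18 6 12 16 21] head=3 tail=3 count=5
After op 13 (write(19)): arr=[18 6 12 19 21] head=4 tail=4 count=5

Answer: 4 4 5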